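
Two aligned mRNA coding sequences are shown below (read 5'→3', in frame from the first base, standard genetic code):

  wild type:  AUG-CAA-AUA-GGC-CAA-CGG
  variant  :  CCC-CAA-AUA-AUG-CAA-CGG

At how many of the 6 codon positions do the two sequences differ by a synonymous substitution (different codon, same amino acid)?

Codon 1: AUG Met / CCC Pro — nonsynonymous.
Codon 2: CAA Gln / CAA Gln — identical.
Codon 3: AUA Ile / AUA Ile — identical.
Codon 4: GGC Gly / AUG Met — nonsynonymous.
Codon 5: CAA Gln / CAA Gln — identical.
Codon 6: CGG Arg / CGG Arg — identical.
Synonymous differences: 0.

0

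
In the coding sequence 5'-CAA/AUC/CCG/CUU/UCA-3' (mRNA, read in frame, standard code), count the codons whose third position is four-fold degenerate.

Codon 1 CAA (Gln): third position 2-fold.
Codon 2 AUC (Ile): third position 3-fold.
Codon 3 CCG (Pro): third position 4-fold.
Codon 4 CUU (Leu): third position 4-fold.
Codon 5 UCA (Ser): third position 4-fold.
Four-fold degenerate third positions: 3.

3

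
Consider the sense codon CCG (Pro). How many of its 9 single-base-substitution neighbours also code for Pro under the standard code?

Position 1: none → 0 synonymous.
Position 2: none → 0 synonymous.
Position 3: CCT, CCC, CCA → 3 synonymous.
Total: 0 + 0 + 3 = 3.

3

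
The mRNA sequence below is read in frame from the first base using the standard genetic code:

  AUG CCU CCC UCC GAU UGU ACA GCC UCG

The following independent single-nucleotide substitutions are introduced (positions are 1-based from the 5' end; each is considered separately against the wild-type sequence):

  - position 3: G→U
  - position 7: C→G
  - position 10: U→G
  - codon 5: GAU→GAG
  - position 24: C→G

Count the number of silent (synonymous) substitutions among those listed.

Codon 1: AUG (Met) → AUU (Ile) — missense.
Codon 3: CCC (Pro) → GCC (Ala) — missense.
Codon 4: UCC (Ser) → GCC (Ala) — missense.
Codon 5: GAU (Asp) → GAG (Glu) — missense.
Codon 8: GCC (Ala) → GCG (Ala) — synonymous.
Synonymous: 1 of 5.

1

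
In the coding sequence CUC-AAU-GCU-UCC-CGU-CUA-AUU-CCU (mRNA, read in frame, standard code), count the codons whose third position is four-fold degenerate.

6

Codon 1 CUC (Leu): third position 4-fold.
Codon 2 AAU (Asn): third position 2-fold.
Codon 3 GCU (Ala): third position 4-fold.
Codon 4 UCC (Ser): third position 4-fold.
Codon 5 CGU (Arg): third position 4-fold.
Codon 6 CUA (Leu): third position 4-fold.
Codon 7 AUU (Ile): third position 3-fold.
Codon 8 CCU (Pro): third position 4-fold.
Four-fold degenerate third positions: 6.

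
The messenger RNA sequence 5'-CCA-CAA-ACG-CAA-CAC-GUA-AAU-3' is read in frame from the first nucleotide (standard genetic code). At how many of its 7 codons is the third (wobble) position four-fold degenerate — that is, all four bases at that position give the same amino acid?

3

Codon 1 CCA (Pro): third position 4-fold.
Codon 2 CAA (Gln): third position 2-fold.
Codon 3 ACG (Thr): third position 4-fold.
Codon 4 CAA (Gln): third position 2-fold.
Codon 5 CAC (His): third position 2-fold.
Codon 6 GUA (Val): third position 4-fold.
Codon 7 AAU (Asn): third position 2-fold.
Four-fold degenerate third positions: 3.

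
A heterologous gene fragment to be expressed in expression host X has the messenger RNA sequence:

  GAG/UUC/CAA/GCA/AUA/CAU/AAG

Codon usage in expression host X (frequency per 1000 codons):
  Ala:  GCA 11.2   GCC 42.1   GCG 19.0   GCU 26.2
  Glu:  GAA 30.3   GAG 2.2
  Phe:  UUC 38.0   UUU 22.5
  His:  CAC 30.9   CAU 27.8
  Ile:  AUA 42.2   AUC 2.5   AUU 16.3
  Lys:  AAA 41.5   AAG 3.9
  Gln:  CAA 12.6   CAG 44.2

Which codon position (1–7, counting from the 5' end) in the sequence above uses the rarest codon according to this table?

1

Codon 1 GAG (Glu): 2.2 per 1000.
Codon 2 UUC (Phe): 38.0 per 1000.
Codon 3 CAA (Gln): 12.6 per 1000.
Codon 4 GCA (Ala): 11.2 per 1000.
Codon 5 AUA (Ile): 42.2 per 1000.
Codon 6 CAU (His): 27.8 per 1000.
Codon 7 AAG (Lys): 3.9 per 1000.
Lowest frequency is 2.2 at codon 1.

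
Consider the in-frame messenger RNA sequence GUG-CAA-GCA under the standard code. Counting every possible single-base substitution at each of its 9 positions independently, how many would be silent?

7

Codon 1 (GUG, Val): 3 synonymous substitutions.
Codon 2 (CAA, Gln): 1 synonymous substitution.
Codon 3 (GCA, Ala): 3 synonymous substitutions.
Total: 3 + 1 + 3 = 7.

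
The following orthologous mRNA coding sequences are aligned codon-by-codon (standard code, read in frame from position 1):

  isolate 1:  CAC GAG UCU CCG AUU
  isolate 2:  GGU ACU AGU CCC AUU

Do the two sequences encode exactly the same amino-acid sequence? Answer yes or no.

Codon 1: CAC His / GGU Gly — nonsynonymous.
Codon 2: GAG Glu / ACU Thr — nonsynonymous.
Codon 3: UCU Ser / AGU Ser — synonymous.
Codon 4: CCG Pro / CCC Pro — synonymous.
Codon 5: AUU Ile / AUU Ile — identical.
Nonsynonymous differences: 2 → different protein.

no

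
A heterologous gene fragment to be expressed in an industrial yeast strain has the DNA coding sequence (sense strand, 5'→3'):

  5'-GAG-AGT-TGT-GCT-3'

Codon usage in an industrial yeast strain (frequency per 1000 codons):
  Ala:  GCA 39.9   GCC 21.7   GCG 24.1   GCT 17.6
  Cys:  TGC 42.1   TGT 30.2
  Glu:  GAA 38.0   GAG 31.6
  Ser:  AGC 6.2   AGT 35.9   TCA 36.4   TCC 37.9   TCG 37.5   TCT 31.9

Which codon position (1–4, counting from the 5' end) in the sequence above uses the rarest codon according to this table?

Codon 1 GAG (Glu): 31.6 per 1000.
Codon 2 AGT (Ser): 35.9 per 1000.
Codon 3 TGT (Cys): 30.2 per 1000.
Codon 4 GCT (Ala): 17.6 per 1000.
Lowest frequency is 17.6 at codon 4.

4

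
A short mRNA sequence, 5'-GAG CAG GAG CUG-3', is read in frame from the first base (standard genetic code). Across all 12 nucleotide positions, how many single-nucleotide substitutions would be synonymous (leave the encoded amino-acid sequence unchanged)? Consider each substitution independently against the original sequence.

7

Codon 1 (GAG, Glu): 1 synonymous substitution.
Codon 2 (CAG, Gln): 1 synonymous substitution.
Codon 3 (GAG, Glu): 1 synonymous substitution.
Codon 4 (CUG, Leu): 4 synonymous substitutions.
Total: 1 + 1 + 1 + 4 = 7.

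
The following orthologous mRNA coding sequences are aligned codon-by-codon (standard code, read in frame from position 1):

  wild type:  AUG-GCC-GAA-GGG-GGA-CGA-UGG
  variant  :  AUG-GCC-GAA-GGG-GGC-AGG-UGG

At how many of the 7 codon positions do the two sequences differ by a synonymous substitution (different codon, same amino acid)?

Codon 1: AUG Met / AUG Met — identical.
Codon 2: GCC Ala / GCC Ala — identical.
Codon 3: GAA Glu / GAA Glu — identical.
Codon 4: GGG Gly / GGG Gly — identical.
Codon 5: GGA Gly / GGC Gly — synonymous.
Codon 6: CGA Arg / AGG Arg — synonymous.
Codon 7: UGG Trp / UGG Trp — identical.
Synonymous differences: 2.

2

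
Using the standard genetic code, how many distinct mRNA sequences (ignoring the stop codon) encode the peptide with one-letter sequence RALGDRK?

13824

Arg: 6 codons.
Ala: 4 codons.
Leu: 6 codons.
Gly: 4 codons.
Asp: 2 codons.
Arg: 6 codons.
Lys: 2 codons.
6 × 4 × 6 × 4 × 2 × 6 × 2 = 13824.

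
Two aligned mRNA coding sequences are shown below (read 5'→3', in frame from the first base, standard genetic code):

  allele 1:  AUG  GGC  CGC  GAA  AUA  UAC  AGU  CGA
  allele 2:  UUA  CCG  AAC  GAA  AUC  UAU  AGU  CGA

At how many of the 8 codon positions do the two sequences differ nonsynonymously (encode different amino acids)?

Codon 1: AUG Met / UUA Leu — nonsynonymous.
Codon 2: GGC Gly / CCG Pro — nonsynonymous.
Codon 3: CGC Arg / AAC Asn — nonsynonymous.
Codon 4: GAA Glu / GAA Glu — identical.
Codon 5: AUA Ile / AUC Ile — synonymous.
Codon 6: UAC Tyr / UAU Tyr — synonymous.
Codon 7: AGU Ser / AGU Ser — identical.
Codon 8: CGA Arg / CGA Arg — identical.
Nonsynonymous differences: 3.

3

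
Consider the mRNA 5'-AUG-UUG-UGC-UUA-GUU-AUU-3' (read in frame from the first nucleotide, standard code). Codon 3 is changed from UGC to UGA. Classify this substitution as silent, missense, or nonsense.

Position 9 falls in codon 3: UGC → Cys.
After the substitution the codon is UGA → Stop.
The new codon is a stop codon, so this is a nonsense mutation.

nonsense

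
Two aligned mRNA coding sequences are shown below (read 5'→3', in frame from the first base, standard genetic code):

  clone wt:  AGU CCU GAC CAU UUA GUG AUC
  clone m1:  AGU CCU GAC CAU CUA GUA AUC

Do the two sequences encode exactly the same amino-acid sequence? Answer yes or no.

yes

Codon 1: AGU Ser / AGU Ser — identical.
Codon 2: CCU Pro / CCU Pro — identical.
Codon 3: GAC Asp / GAC Asp — identical.
Codon 4: CAU His / CAU His — identical.
Codon 5: UUA Leu / CUA Leu — synonymous.
Codon 6: GUG Val / GUA Val — synonymous.
Codon 7: AUC Ile / AUC Ile — identical.
Nonsynonymous differences: 0 → same protein.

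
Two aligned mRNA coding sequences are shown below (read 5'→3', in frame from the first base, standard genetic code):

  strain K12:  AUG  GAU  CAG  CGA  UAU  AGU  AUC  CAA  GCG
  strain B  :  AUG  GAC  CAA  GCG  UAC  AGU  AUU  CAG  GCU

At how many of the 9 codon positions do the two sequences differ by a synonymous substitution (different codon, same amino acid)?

Codon 1: AUG Met / AUG Met — identical.
Codon 2: GAU Asp / GAC Asp — synonymous.
Codon 3: CAG Gln / CAA Gln — synonymous.
Codon 4: CGA Arg / GCG Ala — nonsynonymous.
Codon 5: UAU Tyr / UAC Tyr — synonymous.
Codon 6: AGU Ser / AGU Ser — identical.
Codon 7: AUC Ile / AUU Ile — synonymous.
Codon 8: CAA Gln / CAG Gln — synonymous.
Codon 9: GCG Ala / GCU Ala — synonymous.
Synonymous differences: 6.

6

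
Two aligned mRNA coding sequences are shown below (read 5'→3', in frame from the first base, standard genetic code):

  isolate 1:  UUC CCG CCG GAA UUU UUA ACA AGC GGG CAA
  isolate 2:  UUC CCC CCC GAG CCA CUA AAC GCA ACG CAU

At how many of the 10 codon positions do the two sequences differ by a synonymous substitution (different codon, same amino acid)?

Codon 1: UUC Phe / UUC Phe — identical.
Codon 2: CCG Pro / CCC Pro — synonymous.
Codon 3: CCG Pro / CCC Pro — synonymous.
Codon 4: GAA Glu / GAG Glu — synonymous.
Codon 5: UUU Phe / CCA Pro — nonsynonymous.
Codon 6: UUA Leu / CUA Leu — synonymous.
Codon 7: ACA Thr / AAC Asn — nonsynonymous.
Codon 8: AGC Ser / GCA Ala — nonsynonymous.
Codon 9: GGG Gly / ACG Thr — nonsynonymous.
Codon 10: CAA Gln / CAU His — nonsynonymous.
Synonymous differences: 4.

4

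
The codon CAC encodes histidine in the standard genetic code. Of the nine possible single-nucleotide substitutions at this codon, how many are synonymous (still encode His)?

Position 1: none → 0 synonymous.
Position 2: none → 0 synonymous.
Position 3: CAT → 1 synonymous.
Total: 0 + 0 + 1 = 1.

1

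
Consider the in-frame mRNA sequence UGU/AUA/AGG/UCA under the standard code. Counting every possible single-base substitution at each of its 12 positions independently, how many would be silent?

8

Codon 1 (UGU, Cys): 1 synonymous substitution.
Codon 2 (AUA, Ile): 2 synonymous substitutions.
Codon 3 (AGG, Arg): 2 synonymous substitutions.
Codon 4 (UCA, Ser): 3 synonymous substitutions.
Total: 1 + 2 + 2 + 3 = 8.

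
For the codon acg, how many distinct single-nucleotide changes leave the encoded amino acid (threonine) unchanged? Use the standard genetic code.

Position 1: none → 0 synonymous.
Position 2: none → 0 synonymous.
Position 3: ACU, ACC, ACA → 3 synonymous.
Total: 0 + 0 + 3 = 3.

3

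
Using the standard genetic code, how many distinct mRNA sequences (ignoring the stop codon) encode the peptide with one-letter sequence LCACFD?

Leu: 6 codons.
Cys: 2 codons.
Ala: 4 codons.
Cys: 2 codons.
Phe: 2 codons.
Asp: 2 codons.
6 × 2 × 4 × 2 × 2 × 2 = 384.

384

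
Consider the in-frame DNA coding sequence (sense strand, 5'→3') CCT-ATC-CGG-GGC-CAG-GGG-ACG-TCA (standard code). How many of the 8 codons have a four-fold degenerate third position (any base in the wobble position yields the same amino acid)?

Codon 1 CCT (Pro): third position 4-fold.
Codon 2 ATC (Ile): third position 3-fold.
Codon 3 CGG (Arg): third position 4-fold.
Codon 4 GGC (Gly): third position 4-fold.
Codon 5 CAG (Gln): third position 2-fold.
Codon 6 GGG (Gly): third position 4-fold.
Codon 7 ACG (Thr): third position 4-fold.
Codon 8 TCA (Ser): third position 4-fold.
Four-fold degenerate third positions: 6.

6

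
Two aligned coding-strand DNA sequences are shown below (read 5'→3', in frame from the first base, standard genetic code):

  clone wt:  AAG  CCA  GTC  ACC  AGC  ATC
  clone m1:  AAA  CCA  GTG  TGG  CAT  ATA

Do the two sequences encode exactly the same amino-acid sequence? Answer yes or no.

no

Codon 1: AAG Lys / AAA Lys — synonymous.
Codon 2: CCA Pro / CCA Pro — identical.
Codon 3: GTC Val / GTG Val — synonymous.
Codon 4: ACC Thr / TGG Trp — nonsynonymous.
Codon 5: AGC Ser / CAT His — nonsynonymous.
Codon 6: ATC Ile / ATA Ile — synonymous.
Nonsynonymous differences: 2 → different protein.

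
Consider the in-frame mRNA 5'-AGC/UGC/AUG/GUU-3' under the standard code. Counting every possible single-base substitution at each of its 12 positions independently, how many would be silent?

Codon 1 (AGC, Ser): 1 synonymous substitution.
Codon 2 (UGC, Cys): 1 synonymous substitution.
Codon 3 (AUG, Met): 0 synonymous substitutions.
Codon 4 (GUU, Val): 3 synonymous substitutions.
Total: 1 + 1 + 0 + 3 = 5.

5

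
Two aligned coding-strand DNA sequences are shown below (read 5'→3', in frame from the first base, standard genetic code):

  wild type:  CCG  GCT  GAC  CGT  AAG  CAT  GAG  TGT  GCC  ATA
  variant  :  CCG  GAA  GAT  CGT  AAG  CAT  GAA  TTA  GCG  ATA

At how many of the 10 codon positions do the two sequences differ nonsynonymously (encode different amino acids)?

Codon 1: CCG Pro / CCG Pro — identical.
Codon 2: GCT Ala / GAA Glu — nonsynonymous.
Codon 3: GAC Asp / GAT Asp — synonymous.
Codon 4: CGT Arg / CGT Arg — identical.
Codon 5: AAG Lys / AAG Lys — identical.
Codon 6: CAT His / CAT His — identical.
Codon 7: GAG Glu / GAA Glu — synonymous.
Codon 8: TGT Cys / TTA Leu — nonsynonymous.
Codon 9: GCC Ala / GCG Ala — synonymous.
Codon 10: ATA Ile / ATA Ile — identical.
Nonsynonymous differences: 2.

2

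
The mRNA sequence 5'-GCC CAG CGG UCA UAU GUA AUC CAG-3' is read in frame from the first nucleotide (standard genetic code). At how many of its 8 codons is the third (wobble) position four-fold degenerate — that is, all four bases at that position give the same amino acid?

4

Codon 1 GCC (Ala): third position 4-fold.
Codon 2 CAG (Gln): third position 2-fold.
Codon 3 CGG (Arg): third position 4-fold.
Codon 4 UCA (Ser): third position 4-fold.
Codon 5 UAU (Tyr): third position 2-fold.
Codon 6 GUA (Val): third position 4-fold.
Codon 7 AUC (Ile): third position 3-fold.
Codon 8 CAG (Gln): third position 2-fold.
Four-fold degenerate third positions: 4.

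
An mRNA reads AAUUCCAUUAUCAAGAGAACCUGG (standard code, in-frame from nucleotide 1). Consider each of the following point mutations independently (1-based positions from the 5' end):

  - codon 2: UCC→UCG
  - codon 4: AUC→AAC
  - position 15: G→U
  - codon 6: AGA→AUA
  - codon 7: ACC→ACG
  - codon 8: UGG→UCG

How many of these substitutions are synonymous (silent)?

Codon 2: UCC (Ser) → UCG (Ser) — synonymous.
Codon 4: AUC (Ile) → AAC (Asn) — missense.
Codon 5: AAG (Lys) → AAU (Asn) — missense.
Codon 6: AGA (Arg) → AUA (Ile) — missense.
Codon 7: ACC (Thr) → ACG (Thr) — synonymous.
Codon 8: UGG (Trp) → UCG (Ser) — missense.
Synonymous: 2 of 6.

2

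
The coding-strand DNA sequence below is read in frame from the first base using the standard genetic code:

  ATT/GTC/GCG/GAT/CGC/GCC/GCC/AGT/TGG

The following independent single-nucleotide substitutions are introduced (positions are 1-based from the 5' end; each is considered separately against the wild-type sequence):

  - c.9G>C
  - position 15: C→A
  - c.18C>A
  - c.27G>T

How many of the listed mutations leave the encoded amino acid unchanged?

Codon 3: GCG (Ala) → GCC (Ala) — synonymous.
Codon 5: CGC (Arg) → CGA (Arg) — synonymous.
Codon 6: GCC (Ala) → GCA (Ala) — synonymous.
Codon 9: TGG (Trp) → TGT (Cys) — missense.
Synonymous: 3 of 4.

3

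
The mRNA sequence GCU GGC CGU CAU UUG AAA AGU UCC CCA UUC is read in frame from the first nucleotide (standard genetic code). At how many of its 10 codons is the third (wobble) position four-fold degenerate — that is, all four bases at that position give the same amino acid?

5

Codon 1 GCU (Ala): third position 4-fold.
Codon 2 GGC (Gly): third position 4-fold.
Codon 3 CGU (Arg): third position 4-fold.
Codon 4 CAU (His): third position 2-fold.
Codon 5 UUG (Leu): third position 2-fold.
Codon 6 AAA (Lys): third position 2-fold.
Codon 7 AGU (Ser): third position 2-fold.
Codon 8 UCC (Ser): third position 4-fold.
Codon 9 CCA (Pro): third position 4-fold.
Codon 10 UUC (Phe): third position 2-fold.
Four-fold degenerate third positions: 5.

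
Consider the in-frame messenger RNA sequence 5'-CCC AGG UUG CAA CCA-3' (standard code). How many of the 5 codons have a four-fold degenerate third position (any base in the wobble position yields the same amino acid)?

2

Codon 1 CCC (Pro): third position 4-fold.
Codon 2 AGG (Arg): third position 2-fold.
Codon 3 UUG (Leu): third position 2-fold.
Codon 4 CAA (Gln): third position 2-fold.
Codon 5 CCA (Pro): third position 4-fold.
Four-fold degenerate third positions: 2.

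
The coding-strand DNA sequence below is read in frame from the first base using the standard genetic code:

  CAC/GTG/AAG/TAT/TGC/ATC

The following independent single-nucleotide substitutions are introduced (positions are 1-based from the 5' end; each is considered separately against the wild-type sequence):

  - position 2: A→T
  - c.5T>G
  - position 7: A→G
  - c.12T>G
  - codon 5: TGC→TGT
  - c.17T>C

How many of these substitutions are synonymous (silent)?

1

Codon 1: CAC (His) → CTC (Leu) — missense.
Codon 2: GTG (Val) → GGG (Gly) — missense.
Codon 3: AAG (Lys) → GAG (Glu) — missense.
Codon 4: TAT (Tyr) → TAG (Stop) — nonsense.
Codon 5: TGC (Cys) → TGT (Cys) — synonymous.
Codon 6: ATC (Ile) → ACC (Thr) — missense.
Synonymous: 1 of 6.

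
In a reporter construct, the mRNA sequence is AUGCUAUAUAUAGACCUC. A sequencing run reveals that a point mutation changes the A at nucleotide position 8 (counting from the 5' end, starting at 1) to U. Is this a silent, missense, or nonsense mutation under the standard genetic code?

missense

Position 8 falls in codon 3: UAU → Tyr.
After the substitution the codon is UUU → Phe.
Tyr ≠ Phe, so this is a missense mutation.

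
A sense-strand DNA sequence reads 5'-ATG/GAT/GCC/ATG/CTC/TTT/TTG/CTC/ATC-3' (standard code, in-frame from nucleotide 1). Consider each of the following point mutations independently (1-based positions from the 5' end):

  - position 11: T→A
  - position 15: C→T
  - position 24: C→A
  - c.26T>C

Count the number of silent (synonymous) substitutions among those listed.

2

Codon 4: ATG (Met) → AAG (Lys) — missense.
Codon 5: CTC (Leu) → CTT (Leu) — synonymous.
Codon 8: CTC (Leu) → CTA (Leu) — synonymous.
Codon 9: ATC (Ile) → ACC (Thr) — missense.
Synonymous: 2 of 4.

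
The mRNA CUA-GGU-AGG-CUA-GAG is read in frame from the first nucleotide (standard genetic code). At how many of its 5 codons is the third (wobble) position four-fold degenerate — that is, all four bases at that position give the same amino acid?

Codon 1 CUA (Leu): third position 4-fold.
Codon 2 GGU (Gly): third position 4-fold.
Codon 3 AGG (Arg): third position 2-fold.
Codon 4 CUA (Leu): third position 4-fold.
Codon 5 GAG (Glu): third position 2-fold.
Four-fold degenerate third positions: 3.

3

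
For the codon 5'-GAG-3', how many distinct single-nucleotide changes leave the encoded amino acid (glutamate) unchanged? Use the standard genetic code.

1

Position 1: none → 0 synonymous.
Position 2: none → 0 synonymous.
Position 3: GAA → 1 synonymous.
Total: 0 + 0 + 1 = 1.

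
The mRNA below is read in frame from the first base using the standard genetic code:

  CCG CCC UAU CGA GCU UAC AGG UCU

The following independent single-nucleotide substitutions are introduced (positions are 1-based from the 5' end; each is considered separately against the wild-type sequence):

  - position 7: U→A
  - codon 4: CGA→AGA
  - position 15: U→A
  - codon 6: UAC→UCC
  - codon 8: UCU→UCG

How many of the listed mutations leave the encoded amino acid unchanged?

Codon 3: UAU (Tyr) → AAU (Asn) — missense.
Codon 4: CGA (Arg) → AGA (Arg) — synonymous.
Codon 5: GCU (Ala) → GCA (Ala) — synonymous.
Codon 6: UAC (Tyr) → UCC (Ser) — missense.
Codon 8: UCU (Ser) → UCG (Ser) — synonymous.
Synonymous: 3 of 5.

3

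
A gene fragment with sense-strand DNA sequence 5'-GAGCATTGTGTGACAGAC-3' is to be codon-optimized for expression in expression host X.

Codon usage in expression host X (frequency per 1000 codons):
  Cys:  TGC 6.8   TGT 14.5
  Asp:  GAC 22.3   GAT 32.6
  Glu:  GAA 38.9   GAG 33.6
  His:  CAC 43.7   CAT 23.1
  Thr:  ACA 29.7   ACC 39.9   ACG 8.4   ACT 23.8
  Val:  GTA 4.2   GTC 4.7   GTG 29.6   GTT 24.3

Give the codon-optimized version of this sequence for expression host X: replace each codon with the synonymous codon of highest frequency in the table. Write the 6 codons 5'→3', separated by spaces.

Codon 1 (Glu): best is GAA at 38.9.
Codon 2 (His): best is CAC at 43.7.
Codon 3 (Cys): best is TGT at 14.5.
Codon 4 (Val): best is GTG at 29.6.
Codon 5 (Thr): best is ACC at 39.9.
Codon 6 (Asp): best is GAT at 32.6.

GAA CAC TGT GTG ACC GAT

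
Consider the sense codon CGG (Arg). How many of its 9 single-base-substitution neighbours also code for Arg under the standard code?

4

Position 1: AGG → 1 synonymous.
Position 2: none → 0 synonymous.
Position 3: CGU, CGC, CGA → 3 synonymous.
Total: 1 + 0 + 3 = 4.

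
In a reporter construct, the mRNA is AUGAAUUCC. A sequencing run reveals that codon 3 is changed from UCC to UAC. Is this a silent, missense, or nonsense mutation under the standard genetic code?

missense

Position 8 falls in codon 3: UCC → Ser.
After the substitution the codon is UAC → Tyr.
Ser ≠ Tyr, so this is a missense mutation.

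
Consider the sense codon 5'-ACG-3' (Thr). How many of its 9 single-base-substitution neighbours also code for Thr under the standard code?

3

Position 1: none → 0 synonymous.
Position 2: none → 0 synonymous.
Position 3: ACT, ACC, ACA → 3 synonymous.
Total: 0 + 0 + 3 = 3.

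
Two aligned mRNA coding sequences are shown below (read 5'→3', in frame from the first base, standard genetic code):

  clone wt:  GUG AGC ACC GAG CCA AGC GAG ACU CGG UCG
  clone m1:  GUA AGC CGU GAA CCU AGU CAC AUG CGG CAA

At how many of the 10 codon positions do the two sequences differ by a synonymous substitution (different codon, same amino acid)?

4

Codon 1: GUG Val / GUA Val — synonymous.
Codon 2: AGC Ser / AGC Ser — identical.
Codon 3: ACC Thr / CGU Arg — nonsynonymous.
Codon 4: GAG Glu / GAA Glu — synonymous.
Codon 5: CCA Pro / CCU Pro — synonymous.
Codon 6: AGC Ser / AGU Ser — synonymous.
Codon 7: GAG Glu / CAC His — nonsynonymous.
Codon 8: ACU Thr / AUG Met — nonsynonymous.
Codon 9: CGG Arg / CGG Arg — identical.
Codon 10: UCG Ser / CAA Gln — nonsynonymous.
Synonymous differences: 4.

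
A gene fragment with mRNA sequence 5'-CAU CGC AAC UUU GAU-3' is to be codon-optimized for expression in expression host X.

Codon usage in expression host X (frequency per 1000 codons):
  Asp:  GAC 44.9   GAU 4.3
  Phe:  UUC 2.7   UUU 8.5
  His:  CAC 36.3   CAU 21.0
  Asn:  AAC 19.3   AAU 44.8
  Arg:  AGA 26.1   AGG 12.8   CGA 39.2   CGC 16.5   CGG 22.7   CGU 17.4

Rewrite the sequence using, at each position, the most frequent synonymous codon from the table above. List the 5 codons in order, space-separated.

Codon 1 (His): best is CAC at 36.3.
Codon 2 (Arg): best is CGA at 39.2.
Codon 3 (Asn): best is AAU at 44.8.
Codon 4 (Phe): best is UUU at 8.5.
Codon 5 (Asp): best is GAC at 44.9.

CAC CGA AAU UUU GAC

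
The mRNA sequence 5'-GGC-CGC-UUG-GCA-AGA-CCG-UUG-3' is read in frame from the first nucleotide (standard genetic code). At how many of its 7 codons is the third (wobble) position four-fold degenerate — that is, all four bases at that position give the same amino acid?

Codon 1 GGC (Gly): third position 4-fold.
Codon 2 CGC (Arg): third position 4-fold.
Codon 3 UUG (Leu): third position 2-fold.
Codon 4 GCA (Ala): third position 4-fold.
Codon 5 AGA (Arg): third position 2-fold.
Codon 6 CCG (Pro): third position 4-fold.
Codon 7 UUG (Leu): third position 2-fold.
Four-fold degenerate third positions: 4.

4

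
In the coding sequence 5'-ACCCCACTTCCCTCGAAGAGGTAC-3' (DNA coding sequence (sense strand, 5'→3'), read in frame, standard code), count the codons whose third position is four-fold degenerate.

5

Codon 1 ACC (Thr): third position 4-fold.
Codon 2 CCA (Pro): third position 4-fold.
Codon 3 CTT (Leu): third position 4-fold.
Codon 4 CCC (Pro): third position 4-fold.
Codon 5 TCG (Ser): third position 4-fold.
Codon 6 AAG (Lys): third position 2-fold.
Codon 7 AGG (Arg): third position 2-fold.
Codon 8 TAC (Tyr): third position 2-fold.
Four-fold degenerate third positions: 5.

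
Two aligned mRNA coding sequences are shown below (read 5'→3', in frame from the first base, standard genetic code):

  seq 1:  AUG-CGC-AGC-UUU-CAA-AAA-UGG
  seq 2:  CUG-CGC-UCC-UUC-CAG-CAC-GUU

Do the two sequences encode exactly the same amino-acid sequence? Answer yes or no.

Codon 1: AUG Met / CUG Leu — nonsynonymous.
Codon 2: CGC Arg / CGC Arg — identical.
Codon 3: AGC Ser / UCC Ser — synonymous.
Codon 4: UUU Phe / UUC Phe — synonymous.
Codon 5: CAA Gln / CAG Gln — synonymous.
Codon 6: AAA Lys / CAC His — nonsynonymous.
Codon 7: UGG Trp / GUU Val — nonsynonymous.
Nonsynonymous differences: 3 → different protein.

no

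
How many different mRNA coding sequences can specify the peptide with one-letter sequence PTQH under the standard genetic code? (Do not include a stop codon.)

64

Pro: 4 codons.
Thr: 4 codons.
Gln: 2 codons.
His: 2 codons.
4 × 4 × 2 × 2 = 64.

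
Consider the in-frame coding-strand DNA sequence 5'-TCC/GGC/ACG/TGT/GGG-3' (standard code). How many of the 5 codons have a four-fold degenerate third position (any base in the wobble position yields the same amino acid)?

4

Codon 1 TCC (Ser): third position 4-fold.
Codon 2 GGC (Gly): third position 4-fold.
Codon 3 ACG (Thr): third position 4-fold.
Codon 4 TGT (Cys): third position 2-fold.
Codon 5 GGG (Gly): third position 4-fold.
Four-fold degenerate third positions: 4.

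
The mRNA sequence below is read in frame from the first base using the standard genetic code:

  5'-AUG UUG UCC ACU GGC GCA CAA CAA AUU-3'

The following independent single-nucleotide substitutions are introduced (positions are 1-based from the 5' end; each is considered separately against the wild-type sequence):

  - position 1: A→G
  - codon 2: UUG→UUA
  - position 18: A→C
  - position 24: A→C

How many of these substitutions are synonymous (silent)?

Codon 1: AUG (Met) → GUG (Val) — missense.
Codon 2: UUG (Leu) → UUA (Leu) — synonymous.
Codon 6: GCA (Ala) → GCC (Ala) — synonymous.
Codon 8: CAA (Gln) → CAC (His) — missense.
Synonymous: 2 of 4.

2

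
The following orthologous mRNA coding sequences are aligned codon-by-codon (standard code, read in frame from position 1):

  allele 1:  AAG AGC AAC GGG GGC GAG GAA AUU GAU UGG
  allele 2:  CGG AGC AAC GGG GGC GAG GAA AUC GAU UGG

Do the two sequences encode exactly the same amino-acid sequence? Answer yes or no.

no

Codon 1: AAG Lys / CGG Arg — nonsynonymous.
Codon 2: AGC Ser / AGC Ser — identical.
Codon 3: AAC Asn / AAC Asn — identical.
Codon 4: GGG Gly / GGG Gly — identical.
Codon 5: GGC Gly / GGC Gly — identical.
Codon 6: GAG Glu / GAG Glu — identical.
Codon 7: GAA Glu / GAA Glu — identical.
Codon 8: AUU Ile / AUC Ile — synonymous.
Codon 9: GAU Asp / GAU Asp — identical.
Codon 10: UGG Trp / UGG Trp — identical.
Nonsynonymous differences: 1 → different protein.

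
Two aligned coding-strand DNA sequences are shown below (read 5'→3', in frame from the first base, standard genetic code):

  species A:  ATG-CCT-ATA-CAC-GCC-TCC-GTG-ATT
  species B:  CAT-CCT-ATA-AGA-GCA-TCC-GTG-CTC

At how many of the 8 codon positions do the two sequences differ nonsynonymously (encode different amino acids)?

3

Codon 1: ATG Met / CAT His — nonsynonymous.
Codon 2: CCT Pro / CCT Pro — identical.
Codon 3: ATA Ile / ATA Ile — identical.
Codon 4: CAC His / AGA Arg — nonsynonymous.
Codon 5: GCC Ala / GCA Ala — synonymous.
Codon 6: TCC Ser / TCC Ser — identical.
Codon 7: GTG Val / GTG Val — identical.
Codon 8: ATT Ile / CTC Leu — nonsynonymous.
Nonsynonymous differences: 3.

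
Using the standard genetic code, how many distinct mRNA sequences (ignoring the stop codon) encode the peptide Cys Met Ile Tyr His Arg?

144

Cys: 2 codons.
Met: 1 codon.
Ile: 3 codons.
Tyr: 2 codons.
His: 2 codons.
Arg: 6 codons.
2 × 1 × 3 × 2 × 2 × 6 = 144.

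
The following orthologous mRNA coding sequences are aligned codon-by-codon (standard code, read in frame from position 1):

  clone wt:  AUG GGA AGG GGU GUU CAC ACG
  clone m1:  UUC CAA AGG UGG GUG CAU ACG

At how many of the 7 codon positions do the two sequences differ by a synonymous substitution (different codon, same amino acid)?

2

Codon 1: AUG Met / UUC Phe — nonsynonymous.
Codon 2: GGA Gly / CAA Gln — nonsynonymous.
Codon 3: AGG Arg / AGG Arg — identical.
Codon 4: GGU Gly / UGG Trp — nonsynonymous.
Codon 5: GUU Val / GUG Val — synonymous.
Codon 6: CAC His / CAU His — synonymous.
Codon 7: ACG Thr / ACG Thr — identical.
Synonymous differences: 2.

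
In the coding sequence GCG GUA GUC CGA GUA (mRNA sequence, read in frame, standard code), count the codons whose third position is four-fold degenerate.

Codon 1 GCG (Ala): third position 4-fold.
Codon 2 GUA (Val): third position 4-fold.
Codon 3 GUC (Val): third position 4-fold.
Codon 4 CGA (Arg): third position 4-fold.
Codon 5 GUA (Val): third position 4-fold.
Four-fold degenerate third positions: 5.

5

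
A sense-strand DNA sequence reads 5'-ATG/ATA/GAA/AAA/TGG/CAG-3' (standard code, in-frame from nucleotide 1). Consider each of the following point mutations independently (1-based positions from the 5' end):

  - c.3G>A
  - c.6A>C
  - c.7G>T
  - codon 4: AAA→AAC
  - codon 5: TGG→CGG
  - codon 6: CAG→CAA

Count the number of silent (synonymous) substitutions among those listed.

Codon 1: ATG (Met) → ATA (Ile) — missense.
Codon 2: ATA (Ile) → ATC (Ile) — synonymous.
Codon 3: GAA (Glu) → TAA (Stop) — nonsense.
Codon 4: AAA (Lys) → AAC (Asn) — missense.
Codon 5: TGG (Trp) → CGG (Arg) — missense.
Codon 6: CAG (Gln) → CAA (Gln) — synonymous.
Synonymous: 2 of 6.

2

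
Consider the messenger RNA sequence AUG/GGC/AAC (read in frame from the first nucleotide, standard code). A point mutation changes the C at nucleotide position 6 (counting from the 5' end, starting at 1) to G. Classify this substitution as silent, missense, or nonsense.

Position 6 falls in codon 2: GGC → Gly.
After the substitution the codon is GGG → Gly.
Both encode Gly, so the change is synonymous.

silent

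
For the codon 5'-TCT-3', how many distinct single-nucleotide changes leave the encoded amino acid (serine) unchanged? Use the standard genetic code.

Position 1: none → 0 synonymous.
Position 2: none → 0 synonymous.
Position 3: TCC, TCA, TCG → 3 synonymous.
Total: 0 + 0 + 3 = 3.

3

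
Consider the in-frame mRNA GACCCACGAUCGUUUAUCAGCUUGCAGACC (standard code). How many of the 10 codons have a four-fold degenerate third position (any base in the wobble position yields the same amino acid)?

Codon 1 GAC (Asp): third position 2-fold.
Codon 2 CCA (Pro): third position 4-fold.
Codon 3 CGA (Arg): third position 4-fold.
Codon 4 UCG (Ser): third position 4-fold.
Codon 5 UUU (Phe): third position 2-fold.
Codon 6 AUC (Ile): third position 3-fold.
Codon 7 AGC (Ser): third position 2-fold.
Codon 8 UUG (Leu): third position 2-fold.
Codon 9 CAG (Gln): third position 2-fold.
Codon 10 ACC (Thr): third position 4-fold.
Four-fold degenerate third positions: 4.

4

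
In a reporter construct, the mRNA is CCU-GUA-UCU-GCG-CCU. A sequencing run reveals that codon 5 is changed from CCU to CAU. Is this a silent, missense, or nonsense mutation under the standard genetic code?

Position 14 falls in codon 5: CCU → Pro.
After the substitution the codon is CAU → His.
Pro ≠ His, so this is a missense mutation.

missense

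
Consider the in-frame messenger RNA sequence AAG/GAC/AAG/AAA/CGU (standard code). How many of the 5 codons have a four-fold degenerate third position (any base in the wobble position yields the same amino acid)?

Codon 1 AAG (Lys): third position 2-fold.
Codon 2 GAC (Asp): third position 2-fold.
Codon 3 AAG (Lys): third position 2-fold.
Codon 4 AAA (Lys): third position 2-fold.
Codon 5 CGU (Arg): third position 4-fold.
Four-fold degenerate third positions: 1.

1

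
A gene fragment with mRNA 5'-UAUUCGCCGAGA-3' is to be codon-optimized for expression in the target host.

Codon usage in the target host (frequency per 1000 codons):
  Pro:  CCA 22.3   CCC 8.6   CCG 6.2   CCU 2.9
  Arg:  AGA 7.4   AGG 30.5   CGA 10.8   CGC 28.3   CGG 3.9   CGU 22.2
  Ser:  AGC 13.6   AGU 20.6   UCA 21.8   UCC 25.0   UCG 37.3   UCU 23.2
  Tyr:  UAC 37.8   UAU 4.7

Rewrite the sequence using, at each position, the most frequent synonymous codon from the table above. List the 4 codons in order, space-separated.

UAC UCG CCA AGG

Codon 1 (Tyr): best is UAC at 37.8.
Codon 2 (Ser): best is UCG at 37.3.
Codon 3 (Pro): best is CCA at 22.3.
Codon 4 (Arg): best is AGG at 30.5.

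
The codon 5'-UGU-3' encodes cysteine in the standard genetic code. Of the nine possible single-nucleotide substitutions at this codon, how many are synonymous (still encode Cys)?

1

Position 1: none → 0 synonymous.
Position 2: none → 0 synonymous.
Position 3: UGC → 1 synonymous.
Total: 0 + 0 + 1 = 1.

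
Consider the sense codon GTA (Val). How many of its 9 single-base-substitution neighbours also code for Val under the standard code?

Position 1: none → 0 synonymous.
Position 2: none → 0 synonymous.
Position 3: GTT, GTC, GTG → 3 synonymous.
Total: 0 + 0 + 3 = 3.

3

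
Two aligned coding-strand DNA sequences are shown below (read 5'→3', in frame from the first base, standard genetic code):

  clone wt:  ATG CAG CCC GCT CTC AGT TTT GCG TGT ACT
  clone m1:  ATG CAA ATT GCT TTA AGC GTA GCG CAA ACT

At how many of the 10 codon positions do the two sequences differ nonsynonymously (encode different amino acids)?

3

Codon 1: ATG Met / ATG Met — identical.
Codon 2: CAG Gln / CAA Gln — synonymous.
Codon 3: CCC Pro / ATT Ile — nonsynonymous.
Codon 4: GCT Ala / GCT Ala — identical.
Codon 5: CTC Leu / TTA Leu — synonymous.
Codon 6: AGT Ser / AGC Ser — synonymous.
Codon 7: TTT Phe / GTA Val — nonsynonymous.
Codon 8: GCG Ala / GCG Ala — identical.
Codon 9: TGT Cys / CAA Gln — nonsynonymous.
Codon 10: ACT Thr / ACT Thr — identical.
Nonsynonymous differences: 3.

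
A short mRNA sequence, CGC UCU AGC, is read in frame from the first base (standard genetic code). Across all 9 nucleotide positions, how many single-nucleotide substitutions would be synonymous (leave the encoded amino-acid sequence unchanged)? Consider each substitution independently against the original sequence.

Codon 1 (CGC, Arg): 3 synonymous substitutions.
Codon 2 (UCU, Ser): 3 synonymous substitutions.
Codon 3 (AGC, Ser): 1 synonymous substitution.
Total: 3 + 3 + 1 = 7.

7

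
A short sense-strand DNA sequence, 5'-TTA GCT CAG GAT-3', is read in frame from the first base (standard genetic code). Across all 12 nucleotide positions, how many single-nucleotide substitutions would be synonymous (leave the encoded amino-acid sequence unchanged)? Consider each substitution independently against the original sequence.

Codon 1 (TTA, Leu): 2 synonymous substitutions.
Codon 2 (GCT, Ala): 3 synonymous substitutions.
Codon 3 (CAG, Gln): 1 synonymous substitution.
Codon 4 (GAT, Asp): 1 synonymous substitution.
Total: 2 + 3 + 1 + 1 = 7.

7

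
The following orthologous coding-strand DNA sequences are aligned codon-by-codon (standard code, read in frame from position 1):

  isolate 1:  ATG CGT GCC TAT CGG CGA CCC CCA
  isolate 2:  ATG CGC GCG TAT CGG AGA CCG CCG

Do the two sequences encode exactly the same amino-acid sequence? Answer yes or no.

yes

Codon 1: ATG Met / ATG Met — identical.
Codon 2: CGT Arg / CGC Arg — synonymous.
Codon 3: GCC Ala / GCG Ala — synonymous.
Codon 4: TAT Tyr / TAT Tyr — identical.
Codon 5: CGG Arg / CGG Arg — identical.
Codon 6: CGA Arg / AGA Arg — synonymous.
Codon 7: CCC Pro / CCG Pro — synonymous.
Codon 8: CCA Pro / CCG Pro — synonymous.
Nonsynonymous differences: 0 → same protein.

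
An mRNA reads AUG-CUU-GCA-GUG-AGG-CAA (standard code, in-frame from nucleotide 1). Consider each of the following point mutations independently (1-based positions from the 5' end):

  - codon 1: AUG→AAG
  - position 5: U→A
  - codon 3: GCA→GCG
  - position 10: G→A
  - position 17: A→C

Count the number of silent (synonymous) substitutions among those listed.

Codon 1: AUG (Met) → AAG (Lys) — missense.
Codon 2: CUU (Leu) → CAU (His) — missense.
Codon 3: GCA (Ala) → GCG (Ala) — synonymous.
Codon 4: GUG (Val) → AUG (Met) — missense.
Codon 6: CAA (Gln) → CCA (Pro) — missense.
Synonymous: 1 of 5.

1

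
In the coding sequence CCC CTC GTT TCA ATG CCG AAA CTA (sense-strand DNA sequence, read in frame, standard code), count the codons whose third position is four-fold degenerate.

6

Codon 1 CCC (Pro): third position 4-fold.
Codon 2 CTC (Leu): third position 4-fold.
Codon 3 GTT (Val): third position 4-fold.
Codon 4 TCA (Ser): third position 4-fold.
Codon 5 ATG (Met): third position 1-fold.
Codon 6 CCG (Pro): third position 4-fold.
Codon 7 AAA (Lys): third position 2-fold.
Codon 8 CTA (Leu): third position 4-fold.
Four-fold degenerate third positions: 6.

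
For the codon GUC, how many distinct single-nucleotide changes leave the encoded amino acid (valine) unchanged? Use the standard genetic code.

3

Position 1: none → 0 synonymous.
Position 2: none → 0 synonymous.
Position 3: GUU, GUA, GUG → 3 synonymous.
Total: 0 + 0 + 3 = 3.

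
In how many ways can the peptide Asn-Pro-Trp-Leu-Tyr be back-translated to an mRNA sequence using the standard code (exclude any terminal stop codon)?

96

Asn: 2 codons.
Pro: 4 codons.
Trp: 1 codon.
Leu: 6 codons.
Tyr: 2 codons.
2 × 4 × 1 × 6 × 2 = 96.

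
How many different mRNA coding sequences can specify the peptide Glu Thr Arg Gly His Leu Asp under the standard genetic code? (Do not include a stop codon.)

Glu: 2 codons.
Thr: 4 codons.
Arg: 6 codons.
Gly: 4 codons.
His: 2 codons.
Leu: 6 codons.
Asp: 2 codons.
2 × 4 × 6 × 4 × 2 × 6 × 2 = 4608.

4608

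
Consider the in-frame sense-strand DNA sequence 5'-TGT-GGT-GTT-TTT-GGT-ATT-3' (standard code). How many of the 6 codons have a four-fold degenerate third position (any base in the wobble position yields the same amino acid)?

3

Codon 1 TGT (Cys): third position 2-fold.
Codon 2 GGT (Gly): third position 4-fold.
Codon 3 GTT (Val): third position 4-fold.
Codon 4 TTT (Phe): third position 2-fold.
Codon 5 GGT (Gly): third position 4-fold.
Codon 6 ATT (Ile): third position 3-fold.
Four-fold degenerate third positions: 3.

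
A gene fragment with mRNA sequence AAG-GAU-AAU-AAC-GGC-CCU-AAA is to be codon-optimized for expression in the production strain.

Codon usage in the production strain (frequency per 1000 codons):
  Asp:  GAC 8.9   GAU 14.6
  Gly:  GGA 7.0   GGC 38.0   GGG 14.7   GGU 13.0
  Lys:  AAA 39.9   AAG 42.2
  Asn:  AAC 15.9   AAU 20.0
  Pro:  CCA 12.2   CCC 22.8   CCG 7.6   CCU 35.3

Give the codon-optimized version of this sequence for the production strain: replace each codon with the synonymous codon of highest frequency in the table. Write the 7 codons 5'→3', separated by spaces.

AAG GAU AAU AAU GGC CCU AAG

Codon 1 (Lys): best is AAG at 42.2.
Codon 2 (Asp): best is GAU at 14.6.
Codon 3 (Asn): best is AAU at 20.0.
Codon 4 (Asn): best is AAU at 20.0.
Codon 5 (Gly): best is GGC at 38.0.
Codon 6 (Pro): best is CCU at 35.3.
Codon 7 (Lys): best is AAG at 42.2.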